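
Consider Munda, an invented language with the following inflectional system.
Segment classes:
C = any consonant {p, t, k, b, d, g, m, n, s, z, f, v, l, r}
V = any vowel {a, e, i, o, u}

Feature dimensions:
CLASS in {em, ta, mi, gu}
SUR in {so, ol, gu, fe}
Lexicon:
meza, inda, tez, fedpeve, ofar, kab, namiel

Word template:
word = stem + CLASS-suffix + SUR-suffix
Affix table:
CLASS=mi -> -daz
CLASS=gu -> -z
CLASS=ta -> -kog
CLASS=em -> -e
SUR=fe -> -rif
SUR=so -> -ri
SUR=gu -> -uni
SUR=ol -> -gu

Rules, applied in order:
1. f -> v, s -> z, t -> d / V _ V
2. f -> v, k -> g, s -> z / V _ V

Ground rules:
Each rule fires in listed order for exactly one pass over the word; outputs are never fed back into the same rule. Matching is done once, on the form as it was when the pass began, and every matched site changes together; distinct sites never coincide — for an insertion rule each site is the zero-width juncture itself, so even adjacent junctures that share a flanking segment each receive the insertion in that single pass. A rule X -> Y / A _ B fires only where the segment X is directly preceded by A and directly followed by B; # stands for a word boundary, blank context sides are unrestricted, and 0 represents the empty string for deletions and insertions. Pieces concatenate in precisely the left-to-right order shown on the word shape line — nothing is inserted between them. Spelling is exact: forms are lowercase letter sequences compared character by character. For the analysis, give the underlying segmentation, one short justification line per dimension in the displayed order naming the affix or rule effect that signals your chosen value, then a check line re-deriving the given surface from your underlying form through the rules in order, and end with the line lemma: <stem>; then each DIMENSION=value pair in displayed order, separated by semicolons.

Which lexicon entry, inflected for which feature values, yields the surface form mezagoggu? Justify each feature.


underlying: meza-kog-gu
CLASS=ta - signalled by the affix -kog
SUR=ol - signalled by the affix -gu
check: mezakoggu -> mezakoggu -> mezagoggu
lemma: meza; CLASS=ta; SUR=ol


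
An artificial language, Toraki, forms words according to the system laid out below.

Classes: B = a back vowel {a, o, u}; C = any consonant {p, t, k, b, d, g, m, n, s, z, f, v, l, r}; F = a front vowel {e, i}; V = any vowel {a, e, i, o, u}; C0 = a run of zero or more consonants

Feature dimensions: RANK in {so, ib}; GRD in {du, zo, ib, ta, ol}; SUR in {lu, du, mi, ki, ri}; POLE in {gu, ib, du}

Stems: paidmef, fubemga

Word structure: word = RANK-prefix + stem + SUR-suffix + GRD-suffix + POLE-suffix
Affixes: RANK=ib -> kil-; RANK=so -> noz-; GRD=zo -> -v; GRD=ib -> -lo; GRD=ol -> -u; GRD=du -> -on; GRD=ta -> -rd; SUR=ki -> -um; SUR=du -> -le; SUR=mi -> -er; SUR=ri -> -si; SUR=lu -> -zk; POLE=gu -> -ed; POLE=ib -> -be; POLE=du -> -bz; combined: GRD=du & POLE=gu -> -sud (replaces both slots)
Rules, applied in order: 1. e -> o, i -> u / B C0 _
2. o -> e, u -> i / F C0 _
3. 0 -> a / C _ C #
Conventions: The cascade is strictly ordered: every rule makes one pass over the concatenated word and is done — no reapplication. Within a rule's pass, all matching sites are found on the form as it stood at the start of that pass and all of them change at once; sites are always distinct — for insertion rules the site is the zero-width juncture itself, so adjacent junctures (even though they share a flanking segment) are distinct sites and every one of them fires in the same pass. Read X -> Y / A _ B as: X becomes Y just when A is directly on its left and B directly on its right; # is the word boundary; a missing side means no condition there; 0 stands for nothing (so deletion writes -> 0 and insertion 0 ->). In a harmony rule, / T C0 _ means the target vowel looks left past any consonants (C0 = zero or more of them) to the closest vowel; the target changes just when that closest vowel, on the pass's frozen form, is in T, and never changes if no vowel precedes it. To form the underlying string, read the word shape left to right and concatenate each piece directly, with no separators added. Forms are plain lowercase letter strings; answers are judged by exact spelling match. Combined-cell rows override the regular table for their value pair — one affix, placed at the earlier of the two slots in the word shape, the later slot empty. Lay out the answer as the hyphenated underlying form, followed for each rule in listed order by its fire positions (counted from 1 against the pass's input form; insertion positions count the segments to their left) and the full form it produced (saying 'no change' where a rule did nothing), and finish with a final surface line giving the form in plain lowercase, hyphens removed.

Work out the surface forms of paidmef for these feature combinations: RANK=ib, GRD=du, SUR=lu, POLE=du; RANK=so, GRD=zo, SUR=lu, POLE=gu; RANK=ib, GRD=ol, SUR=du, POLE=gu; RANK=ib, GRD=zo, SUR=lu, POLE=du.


cell RANK=ib, GRD=du, SUR=lu, POLE=du:
underlying: kil-paidmef-zk-on-bz
1. e -> o, i -> u / B C0 _: fires at position(s) 6: kilpaudmefzkonbz
2. o -> e, u -> i / F C0 _: fires at position(s) 13: kilpaudmefzkenbz
3. 0 -> a / C _ C #: inserts after position(s) 15: kilpaudmefzkenbaz
surface: kilpaudmefzkenbaz

cell RANK=so, GRD=zo, SUR=lu, POLE=gu:
underlying: noz-paidmef-zk-v-ed
1. e -> o, i -> u / B C0 _: fires at position(s) 6: nozpaudmefzkved
2. o -> e, u -> i / F C0 _: no change
3. 0 -> a / C _ C #: no change
surface: nozpaudmefzkved

cell RANK=ib, GRD=ol, SUR=du, POLE=gu:
underlying: kil-paidmef-le-u-ed
1. e -> o, i -> u / B C0 _: fires at position(s) 6, 14: kilpaudmefleuod
2. o -> e, u -> i / F C0 _: fires at position(s) 13: kilpaudmefleiod
3. 0 -> a / C _ C #: no change
surface: kilpaudmefleiod

cell RANK=ib, GRD=zo, SUR=lu, POLE=du:
underlying: kil-paidmef-zk-v-bz
1. e -> o, i -> u / B C0 _: fires at position(s) 6: kilpaudmefzkvbz
2. o -> e, u -> i / F C0 _: no change
3. 0 -> a / C _ C #: inserts after position(s) 14: kilpaudmefzkvbaz
surface: kilpaudmefzkvbaz


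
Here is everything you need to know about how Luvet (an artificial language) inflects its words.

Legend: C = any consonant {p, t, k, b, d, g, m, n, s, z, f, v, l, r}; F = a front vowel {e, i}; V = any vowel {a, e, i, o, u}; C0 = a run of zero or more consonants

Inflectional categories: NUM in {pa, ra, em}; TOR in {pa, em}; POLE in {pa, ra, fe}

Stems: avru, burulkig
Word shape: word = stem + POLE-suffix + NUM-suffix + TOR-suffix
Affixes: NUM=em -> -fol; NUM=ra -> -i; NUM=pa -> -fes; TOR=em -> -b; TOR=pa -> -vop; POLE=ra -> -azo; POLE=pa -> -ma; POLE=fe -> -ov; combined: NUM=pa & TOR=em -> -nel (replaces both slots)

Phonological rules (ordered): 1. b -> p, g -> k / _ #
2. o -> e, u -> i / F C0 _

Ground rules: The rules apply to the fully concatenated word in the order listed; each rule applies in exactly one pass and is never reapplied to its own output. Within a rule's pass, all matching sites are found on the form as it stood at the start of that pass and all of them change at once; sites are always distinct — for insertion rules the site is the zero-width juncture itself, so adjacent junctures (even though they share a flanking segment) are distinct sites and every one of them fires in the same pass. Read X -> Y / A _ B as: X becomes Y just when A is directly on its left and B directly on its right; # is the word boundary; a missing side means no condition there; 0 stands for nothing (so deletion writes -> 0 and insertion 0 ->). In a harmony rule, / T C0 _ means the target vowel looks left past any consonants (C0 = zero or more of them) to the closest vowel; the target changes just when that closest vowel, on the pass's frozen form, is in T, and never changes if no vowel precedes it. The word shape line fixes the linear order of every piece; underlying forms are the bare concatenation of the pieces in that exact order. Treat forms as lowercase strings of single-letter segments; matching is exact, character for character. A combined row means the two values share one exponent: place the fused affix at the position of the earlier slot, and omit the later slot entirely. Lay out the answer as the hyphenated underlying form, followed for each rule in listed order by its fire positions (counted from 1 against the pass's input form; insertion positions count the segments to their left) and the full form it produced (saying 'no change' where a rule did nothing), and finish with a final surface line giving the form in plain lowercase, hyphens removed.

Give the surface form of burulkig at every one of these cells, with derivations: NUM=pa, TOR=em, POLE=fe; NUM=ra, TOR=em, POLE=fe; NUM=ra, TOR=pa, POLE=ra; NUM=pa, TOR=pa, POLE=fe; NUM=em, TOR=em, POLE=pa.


cell NUM=pa, TOR=em, POLE=fe:
underlying: burulkig-ov-nel
1. b -> p, g -> k / _ #: no change
2. o -> e, u -> i / F C0 _: fires at position(s) 9: burulkigevnel
surface: burulkigevnel

cell NUM=ra, TOR=em, POLE=fe:
underlying: burulkig-ov-i-b
1. b -> p, g -> k / _ #: fires at position(s) 12: burulkigovip
2. o -> e, u -> i / F C0 _: fires at position(s) 9: burulkigevip
surface: burulkigevip

cell NUM=ra, TOR=pa, POLE=ra:
underlying: burulkig-azo-i-vop
1. b -> p, g -> k / _ #: no change
2. o -> e, u -> i / F C0 _: fires at position(s) 14: burulkigazoivep
surface: burulkigazoivep

cell NUM=pa, TOR=pa, POLE=fe:
underlying: burulkig-ov-fes-vop
1. b -> p, g -> k / _ #: no change
2. o -> e, u -> i / F C0 _: fires at position(s) 9, 15: burulkigevfesvep
surface: burulkigevfesvep

cell NUM=em, TOR=em, POLE=pa:
underlying: burulkig-ma-fol-b
1. b -> p, g -> k / _ #: fires at position(s) 14: burulkigmafolp
2. o -> e, u -> i / F C0 _: no change
surface: burulkigmafolp


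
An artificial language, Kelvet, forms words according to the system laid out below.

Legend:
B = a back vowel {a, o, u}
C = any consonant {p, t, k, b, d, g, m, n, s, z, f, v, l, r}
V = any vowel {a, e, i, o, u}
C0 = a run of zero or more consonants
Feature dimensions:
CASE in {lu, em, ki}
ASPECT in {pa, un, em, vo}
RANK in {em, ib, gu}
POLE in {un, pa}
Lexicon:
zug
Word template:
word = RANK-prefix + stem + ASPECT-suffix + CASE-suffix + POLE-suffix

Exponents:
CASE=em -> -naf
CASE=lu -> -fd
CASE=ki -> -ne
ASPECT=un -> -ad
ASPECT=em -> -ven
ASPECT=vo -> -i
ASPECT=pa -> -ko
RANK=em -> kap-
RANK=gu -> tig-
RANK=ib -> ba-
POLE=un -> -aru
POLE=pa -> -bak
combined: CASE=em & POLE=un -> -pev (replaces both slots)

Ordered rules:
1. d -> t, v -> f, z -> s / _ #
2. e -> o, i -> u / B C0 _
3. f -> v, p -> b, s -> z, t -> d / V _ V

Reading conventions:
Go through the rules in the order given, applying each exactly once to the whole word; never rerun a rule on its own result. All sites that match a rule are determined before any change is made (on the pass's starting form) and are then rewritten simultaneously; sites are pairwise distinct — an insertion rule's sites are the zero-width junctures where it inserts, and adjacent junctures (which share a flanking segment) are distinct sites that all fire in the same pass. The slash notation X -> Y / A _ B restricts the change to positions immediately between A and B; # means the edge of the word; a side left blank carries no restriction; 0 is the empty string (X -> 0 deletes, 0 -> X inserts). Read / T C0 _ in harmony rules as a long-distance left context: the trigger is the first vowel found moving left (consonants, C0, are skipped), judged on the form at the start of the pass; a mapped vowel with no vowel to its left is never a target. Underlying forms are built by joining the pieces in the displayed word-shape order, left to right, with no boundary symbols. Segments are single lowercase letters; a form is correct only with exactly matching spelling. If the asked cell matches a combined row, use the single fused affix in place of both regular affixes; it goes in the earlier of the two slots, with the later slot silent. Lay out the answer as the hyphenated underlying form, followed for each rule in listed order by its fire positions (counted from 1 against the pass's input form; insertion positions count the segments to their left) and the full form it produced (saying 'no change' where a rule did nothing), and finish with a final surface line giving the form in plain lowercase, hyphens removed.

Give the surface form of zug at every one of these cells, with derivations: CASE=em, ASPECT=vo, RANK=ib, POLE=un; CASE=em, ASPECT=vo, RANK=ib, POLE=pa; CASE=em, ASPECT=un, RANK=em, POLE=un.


cell CASE=em, ASPECT=vo, RANK=ib, POLE=un:
underlying: ba-zug-i-pev
1. d -> t, v -> f, z -> s / _ #: fires at position(s) 9: bazugipef
2. e -> o, i -> u / B C0 _: fires at position(s) 6: bazugupef
3. f -> v, p -> b, s -> z, t -> d / V _ V: fires at position(s) 7: bazugubef
surface: bazugubef

cell CASE=em, ASPECT=vo, RANK=ib, POLE=pa:
underlying: ba-zug-i-naf-bak
1. d -> t, v -> f, z -> s / _ #: no change
2. e -> o, i -> u / B C0 _: fires at position(s) 6: bazugunafbak
3. f -> v, p -> b, s -> z, t -> d / V _ V: no change
surface: bazugunafbak

cell CASE=em, ASPECT=un, RANK=em, POLE=un:
underlying: kap-zug-ad-pev
1. d -> t, v -> f, z -> s / _ #: fires at position(s) 11: kapzugadpef
2. e -> o, i -> u / B C0 _: fires at position(s) 10: kapzugadpof
3. f -> v, p -> b, s -> z, t -> d / V _ V: no change
surface: kapzugadpof


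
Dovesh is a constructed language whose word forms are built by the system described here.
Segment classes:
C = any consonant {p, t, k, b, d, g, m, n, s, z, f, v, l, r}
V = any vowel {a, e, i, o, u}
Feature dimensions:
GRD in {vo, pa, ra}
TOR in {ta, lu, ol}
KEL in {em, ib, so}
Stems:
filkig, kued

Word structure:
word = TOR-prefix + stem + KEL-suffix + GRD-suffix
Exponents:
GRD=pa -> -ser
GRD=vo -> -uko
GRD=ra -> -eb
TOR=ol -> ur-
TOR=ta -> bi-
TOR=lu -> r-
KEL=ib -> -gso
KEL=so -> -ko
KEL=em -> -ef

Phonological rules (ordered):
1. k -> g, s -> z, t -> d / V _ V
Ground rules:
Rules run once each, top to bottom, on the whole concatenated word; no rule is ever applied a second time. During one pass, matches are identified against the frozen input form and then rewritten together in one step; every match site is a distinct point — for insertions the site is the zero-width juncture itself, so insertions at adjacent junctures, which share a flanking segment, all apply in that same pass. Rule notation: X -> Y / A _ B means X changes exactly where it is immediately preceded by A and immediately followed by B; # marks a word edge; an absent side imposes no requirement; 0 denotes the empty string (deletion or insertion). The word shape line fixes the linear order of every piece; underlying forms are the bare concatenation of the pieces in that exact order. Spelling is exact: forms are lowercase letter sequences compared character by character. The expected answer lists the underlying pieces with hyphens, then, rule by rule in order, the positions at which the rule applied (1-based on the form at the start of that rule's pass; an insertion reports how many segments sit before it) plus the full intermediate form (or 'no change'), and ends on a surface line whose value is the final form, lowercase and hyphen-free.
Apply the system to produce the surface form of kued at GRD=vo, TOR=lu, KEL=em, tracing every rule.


underlying: r-kued-ef-uko
1. k -> g, s -> z, t -> d / V _ V: fires at position(s) 9: rkuedefugo
surface: rkuedefugo


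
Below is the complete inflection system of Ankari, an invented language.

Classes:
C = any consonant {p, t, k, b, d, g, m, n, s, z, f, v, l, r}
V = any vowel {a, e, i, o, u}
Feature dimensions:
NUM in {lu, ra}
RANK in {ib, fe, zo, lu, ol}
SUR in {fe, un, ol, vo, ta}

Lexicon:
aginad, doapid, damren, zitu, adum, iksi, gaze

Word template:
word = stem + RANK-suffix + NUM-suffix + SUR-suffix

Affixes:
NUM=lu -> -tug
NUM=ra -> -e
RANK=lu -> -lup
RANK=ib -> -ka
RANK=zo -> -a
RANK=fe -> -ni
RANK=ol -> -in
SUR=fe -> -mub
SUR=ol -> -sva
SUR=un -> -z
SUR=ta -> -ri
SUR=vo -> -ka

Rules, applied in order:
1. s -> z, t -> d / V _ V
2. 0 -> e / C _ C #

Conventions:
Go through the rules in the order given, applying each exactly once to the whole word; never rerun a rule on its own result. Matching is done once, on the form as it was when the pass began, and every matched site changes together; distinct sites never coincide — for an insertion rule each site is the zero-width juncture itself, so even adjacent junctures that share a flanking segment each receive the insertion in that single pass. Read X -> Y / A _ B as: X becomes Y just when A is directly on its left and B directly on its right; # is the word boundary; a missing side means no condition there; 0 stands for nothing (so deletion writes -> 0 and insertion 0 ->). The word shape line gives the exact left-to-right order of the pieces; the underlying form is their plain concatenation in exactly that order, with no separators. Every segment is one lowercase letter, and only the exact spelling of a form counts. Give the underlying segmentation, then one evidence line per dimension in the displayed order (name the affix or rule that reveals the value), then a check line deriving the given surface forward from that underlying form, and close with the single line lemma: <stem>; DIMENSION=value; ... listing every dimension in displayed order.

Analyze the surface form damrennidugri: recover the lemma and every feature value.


underlying: damren-ni-tug-ri
NUM=lu - signalled by the affix -tug
RANK=fe - signalled by the affix -ni
SUR=ta - signalled by the affix -ri
check: damrennitugri -> damrennidugri -> damrennidugri
lemma: damren; NUM=lu; RANK=fe; SUR=ta


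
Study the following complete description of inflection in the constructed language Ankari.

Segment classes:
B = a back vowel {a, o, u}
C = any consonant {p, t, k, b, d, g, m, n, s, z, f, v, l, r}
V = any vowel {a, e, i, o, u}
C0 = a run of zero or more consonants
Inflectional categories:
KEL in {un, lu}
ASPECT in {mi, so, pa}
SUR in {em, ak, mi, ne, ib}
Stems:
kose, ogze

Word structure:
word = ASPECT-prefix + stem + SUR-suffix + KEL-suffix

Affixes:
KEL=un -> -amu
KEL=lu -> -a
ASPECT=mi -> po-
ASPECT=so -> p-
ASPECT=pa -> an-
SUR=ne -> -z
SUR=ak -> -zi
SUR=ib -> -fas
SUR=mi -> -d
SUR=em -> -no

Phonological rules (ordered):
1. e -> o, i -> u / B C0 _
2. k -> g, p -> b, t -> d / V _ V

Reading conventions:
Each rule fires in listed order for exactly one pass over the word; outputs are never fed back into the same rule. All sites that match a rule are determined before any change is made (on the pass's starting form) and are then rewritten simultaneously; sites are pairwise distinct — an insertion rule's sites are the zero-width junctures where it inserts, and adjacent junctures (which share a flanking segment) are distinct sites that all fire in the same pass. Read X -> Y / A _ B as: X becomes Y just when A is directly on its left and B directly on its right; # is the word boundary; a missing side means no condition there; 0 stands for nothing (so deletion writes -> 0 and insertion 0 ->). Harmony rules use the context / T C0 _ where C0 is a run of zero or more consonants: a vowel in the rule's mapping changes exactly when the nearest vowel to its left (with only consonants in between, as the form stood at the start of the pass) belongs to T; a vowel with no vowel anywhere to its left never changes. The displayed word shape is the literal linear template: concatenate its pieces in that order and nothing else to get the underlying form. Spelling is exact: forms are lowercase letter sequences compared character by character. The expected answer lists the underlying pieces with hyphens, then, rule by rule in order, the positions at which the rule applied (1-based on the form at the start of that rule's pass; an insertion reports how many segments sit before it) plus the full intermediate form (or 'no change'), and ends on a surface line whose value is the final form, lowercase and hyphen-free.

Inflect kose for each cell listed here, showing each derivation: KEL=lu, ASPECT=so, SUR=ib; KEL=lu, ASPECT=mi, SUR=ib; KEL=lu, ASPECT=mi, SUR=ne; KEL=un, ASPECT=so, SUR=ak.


cell KEL=lu, ASPECT=so, SUR=ib:
underlying: p-kose-fas-a
1. e -> o, i -> u / B C0 _: fires at position(s) 5: pkosofasa
2. k -> g, p -> b, t -> d / V _ V: no change
surface: pkosofasa

cell KEL=lu, ASPECT=mi, SUR=ib:
underlying: po-kose-fas-a
1. e -> o, i -> u / B C0 _: fires at position(s) 6: pokosofasa
2. k -> g, p -> b, t -> d / V _ V: fires at position(s) 3: pogosofasa
surface: pogosofasa

cell KEL=lu, ASPECT=mi, SUR=ne:
underlying: po-kose-z-a
1. e -> o, i -> u / B C0 _: fires at position(s) 6: pokosoza
2. k -> g, p -> b, t -> d / V _ V: fires at position(s) 3: pogosoza
surface: pogosoza

cell KEL=un, ASPECT=so, SUR=ak:
underlying: p-kose-zi-amu
1. e -> o, i -> u / B C0 _: fires at position(s) 5: pkosoziamu
2. k -> g, p -> b, t -> d / V _ V: no change
surface: pkosoziamu


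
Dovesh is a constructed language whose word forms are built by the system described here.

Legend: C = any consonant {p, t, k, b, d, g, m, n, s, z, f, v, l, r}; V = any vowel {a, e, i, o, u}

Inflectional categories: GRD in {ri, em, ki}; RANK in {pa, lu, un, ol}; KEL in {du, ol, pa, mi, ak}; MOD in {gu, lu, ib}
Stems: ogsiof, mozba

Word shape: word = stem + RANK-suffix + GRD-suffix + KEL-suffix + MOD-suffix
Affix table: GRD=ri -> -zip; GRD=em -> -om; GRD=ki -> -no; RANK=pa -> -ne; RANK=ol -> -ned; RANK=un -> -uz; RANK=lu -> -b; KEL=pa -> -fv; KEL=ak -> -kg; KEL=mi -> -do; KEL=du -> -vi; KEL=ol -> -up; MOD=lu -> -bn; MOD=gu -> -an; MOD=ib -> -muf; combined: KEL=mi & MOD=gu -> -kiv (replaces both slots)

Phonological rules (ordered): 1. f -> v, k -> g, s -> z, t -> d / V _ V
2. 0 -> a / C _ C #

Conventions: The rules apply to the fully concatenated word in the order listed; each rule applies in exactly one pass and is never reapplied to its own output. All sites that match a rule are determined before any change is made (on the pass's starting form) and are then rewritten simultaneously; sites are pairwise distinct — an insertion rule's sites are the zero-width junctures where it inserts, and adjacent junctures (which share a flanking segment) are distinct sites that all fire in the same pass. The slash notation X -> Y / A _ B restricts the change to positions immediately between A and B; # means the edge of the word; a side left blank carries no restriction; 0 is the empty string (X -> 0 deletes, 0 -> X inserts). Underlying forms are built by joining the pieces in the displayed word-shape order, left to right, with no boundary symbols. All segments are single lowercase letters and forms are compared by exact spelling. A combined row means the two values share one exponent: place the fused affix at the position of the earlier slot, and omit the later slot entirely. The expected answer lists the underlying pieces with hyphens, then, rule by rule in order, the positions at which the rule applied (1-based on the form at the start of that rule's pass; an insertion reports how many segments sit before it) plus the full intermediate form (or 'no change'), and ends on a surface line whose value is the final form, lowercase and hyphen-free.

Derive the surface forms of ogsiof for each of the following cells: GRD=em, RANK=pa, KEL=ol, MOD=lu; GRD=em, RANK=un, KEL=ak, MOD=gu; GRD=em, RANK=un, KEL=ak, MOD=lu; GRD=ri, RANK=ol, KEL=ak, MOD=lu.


cell GRD=em, RANK=pa, KEL=ol, MOD=lu:
underlying: ogsiof-ne-om-up-bn
1. f -> v, k -> g, s -> z, t -> d / V _ V: no change
2. 0 -> a / C _ C #: inserts after position(s) 13: ogsiofneomupban
surface: ogsiofneomupban

cell GRD=em, RANK=un, KEL=ak, MOD=gu:
underlying: ogsiof-uz-om-kg-an
1. f -> v, k -> g, s -> z, t -> d / V _ V: fires at position(s) 6: ogsiovuzomkgan
2. 0 -> a / C _ C #: no change
surface: ogsiovuzomkgan

cell GRD=em, RANK=un, KEL=ak, MOD=lu:
underlying: ogsiof-uz-om-kg-bn
1. f -> v, k -> g, s -> z, t -> d / V _ V: fires at position(s) 6: ogsiovuzomkgbn
2. 0 -> a / C _ C #: inserts after position(s) 13: ogsiovuzomkgban
surface: ogsiovuzomkgban

cell GRD=ri, RANK=ol, KEL=ak, MOD=lu:
underlying: ogsiof-ned-zip-kg-bn
1. f -> v, k -> g, s -> z, t -> d / V _ V: no change
2. 0 -> a / C _ C #: inserts after position(s) 15: ogsiofnedzipkgban
surface: ogsiofnedzipkgban


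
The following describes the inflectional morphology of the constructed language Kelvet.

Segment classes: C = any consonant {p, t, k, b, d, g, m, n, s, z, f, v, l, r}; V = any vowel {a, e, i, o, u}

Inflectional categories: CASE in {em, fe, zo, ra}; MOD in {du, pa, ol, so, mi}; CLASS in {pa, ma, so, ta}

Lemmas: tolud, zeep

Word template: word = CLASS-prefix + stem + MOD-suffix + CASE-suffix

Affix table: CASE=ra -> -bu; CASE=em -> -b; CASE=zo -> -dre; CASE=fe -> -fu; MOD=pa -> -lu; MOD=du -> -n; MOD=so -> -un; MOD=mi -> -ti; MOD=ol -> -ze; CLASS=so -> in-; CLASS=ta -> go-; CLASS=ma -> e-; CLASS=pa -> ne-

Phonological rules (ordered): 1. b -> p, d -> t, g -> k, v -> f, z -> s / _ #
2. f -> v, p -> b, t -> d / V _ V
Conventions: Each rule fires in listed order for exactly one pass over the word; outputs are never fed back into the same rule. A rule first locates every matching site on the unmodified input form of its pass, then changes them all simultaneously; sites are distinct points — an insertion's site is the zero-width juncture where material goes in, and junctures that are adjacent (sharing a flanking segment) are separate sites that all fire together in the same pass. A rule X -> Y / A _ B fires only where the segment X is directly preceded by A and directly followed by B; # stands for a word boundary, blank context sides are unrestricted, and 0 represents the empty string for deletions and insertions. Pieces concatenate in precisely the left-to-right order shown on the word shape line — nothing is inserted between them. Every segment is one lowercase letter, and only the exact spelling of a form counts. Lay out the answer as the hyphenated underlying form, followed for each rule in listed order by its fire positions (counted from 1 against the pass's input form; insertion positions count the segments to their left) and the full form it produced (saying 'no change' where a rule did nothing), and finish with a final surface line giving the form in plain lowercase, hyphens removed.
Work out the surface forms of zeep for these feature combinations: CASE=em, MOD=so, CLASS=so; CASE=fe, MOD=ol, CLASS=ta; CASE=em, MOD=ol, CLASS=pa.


cell CASE=em, MOD=so, CLASS=so:
underlying: in-zeep-un-b
1. b -> p, d -> t, g -> k, v -> f, z -> s / _ #: fires at position(s) 9: inzeepunp
2. f -> v, p -> b, t -> d / V _ V: fires at position(s) 6: inzeebunp
surface: inzeebunp

cell CASE=fe, MOD=ol, CLASS=ta:
underlying: go-zeep-ze-fu
1. b -> p, d -> t, g -> k, v -> f, z -> s / _ #: no change
2. f -> v, p -> b, t -> d / V _ V: fires at position(s) 9: gozeepzevu
surface: gozeepzevu

cell CASE=em, MOD=ol, CLASS=pa:
underlying: ne-zeep-ze-b
1. b -> p, d -> t, g -> k, v -> f, z -> s / _ #: fires at position(s) 9: nezeepzep
2. f -> v, p -> b, t -> d / V _ V: no change
surface: nezeepzep


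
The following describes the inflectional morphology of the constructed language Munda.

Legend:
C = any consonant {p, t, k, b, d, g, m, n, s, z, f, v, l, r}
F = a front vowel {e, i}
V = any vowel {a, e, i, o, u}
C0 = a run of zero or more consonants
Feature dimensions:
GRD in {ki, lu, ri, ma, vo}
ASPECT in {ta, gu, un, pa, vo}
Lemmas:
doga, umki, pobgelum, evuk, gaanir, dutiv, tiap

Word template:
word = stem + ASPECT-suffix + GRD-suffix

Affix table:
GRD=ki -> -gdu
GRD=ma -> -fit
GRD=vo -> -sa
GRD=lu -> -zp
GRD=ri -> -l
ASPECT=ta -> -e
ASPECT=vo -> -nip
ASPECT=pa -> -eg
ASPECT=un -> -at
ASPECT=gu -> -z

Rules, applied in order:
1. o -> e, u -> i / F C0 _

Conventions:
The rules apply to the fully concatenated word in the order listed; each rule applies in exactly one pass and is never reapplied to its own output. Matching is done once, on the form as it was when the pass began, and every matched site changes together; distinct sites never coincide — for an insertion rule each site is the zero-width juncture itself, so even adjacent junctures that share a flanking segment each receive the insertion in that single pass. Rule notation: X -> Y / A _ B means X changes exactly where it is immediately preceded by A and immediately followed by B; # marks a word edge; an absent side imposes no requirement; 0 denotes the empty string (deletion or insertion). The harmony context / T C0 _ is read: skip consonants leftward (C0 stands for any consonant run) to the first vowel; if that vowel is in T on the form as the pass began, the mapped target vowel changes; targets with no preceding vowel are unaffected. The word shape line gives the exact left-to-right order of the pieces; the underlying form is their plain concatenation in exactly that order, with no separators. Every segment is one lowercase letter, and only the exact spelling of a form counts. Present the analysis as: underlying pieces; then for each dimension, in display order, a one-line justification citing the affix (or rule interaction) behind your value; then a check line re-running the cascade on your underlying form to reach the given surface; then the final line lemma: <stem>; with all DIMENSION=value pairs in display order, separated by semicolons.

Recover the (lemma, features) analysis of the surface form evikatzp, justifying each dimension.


underlying: evuk-at-zp
GRD=lu - signalled by the affix -zp
ASPECT=un - signalled by the affix -at
check: evukatzp -> evikatzp
lemma: evuk; GRD=lu; ASPECT=un


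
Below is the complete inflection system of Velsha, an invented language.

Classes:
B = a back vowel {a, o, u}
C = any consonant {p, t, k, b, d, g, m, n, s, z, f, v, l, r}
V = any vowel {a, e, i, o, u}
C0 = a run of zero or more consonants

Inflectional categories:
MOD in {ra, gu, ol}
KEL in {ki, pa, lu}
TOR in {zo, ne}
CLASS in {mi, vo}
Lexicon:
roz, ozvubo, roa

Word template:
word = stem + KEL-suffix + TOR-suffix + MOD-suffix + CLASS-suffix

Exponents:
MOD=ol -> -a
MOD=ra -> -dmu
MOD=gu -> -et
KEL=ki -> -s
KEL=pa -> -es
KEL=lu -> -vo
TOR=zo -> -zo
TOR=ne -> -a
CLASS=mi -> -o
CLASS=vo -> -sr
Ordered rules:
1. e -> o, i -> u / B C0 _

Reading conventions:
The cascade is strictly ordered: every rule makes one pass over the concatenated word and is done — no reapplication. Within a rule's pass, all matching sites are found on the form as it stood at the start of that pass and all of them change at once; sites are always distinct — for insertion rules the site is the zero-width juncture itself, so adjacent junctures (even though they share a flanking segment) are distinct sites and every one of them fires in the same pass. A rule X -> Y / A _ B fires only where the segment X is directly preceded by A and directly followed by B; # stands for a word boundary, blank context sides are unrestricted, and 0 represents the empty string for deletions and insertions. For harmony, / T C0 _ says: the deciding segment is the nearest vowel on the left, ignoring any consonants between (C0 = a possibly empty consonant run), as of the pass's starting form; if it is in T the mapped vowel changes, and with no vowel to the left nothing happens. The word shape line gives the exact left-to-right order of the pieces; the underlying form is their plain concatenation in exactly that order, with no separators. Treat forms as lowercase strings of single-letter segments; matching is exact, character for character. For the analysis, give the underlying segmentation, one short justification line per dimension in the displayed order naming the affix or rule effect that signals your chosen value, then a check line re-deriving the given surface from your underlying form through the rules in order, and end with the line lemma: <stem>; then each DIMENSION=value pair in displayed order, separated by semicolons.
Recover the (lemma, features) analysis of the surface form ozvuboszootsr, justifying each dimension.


underlying: ozvubo-s-zo-et-sr
MOD=gu - signalled by the affix -et
KEL=ki - signalled by the affix -s
TOR=zo - signalled by the affix -zo
CLASS=vo - signalled by the affix -sr
check: ozvuboszoetsr -> ozvuboszootsr
lemma: ozvubo; MOD=gu; KEL=ki; TOR=zo; CLASS=vo


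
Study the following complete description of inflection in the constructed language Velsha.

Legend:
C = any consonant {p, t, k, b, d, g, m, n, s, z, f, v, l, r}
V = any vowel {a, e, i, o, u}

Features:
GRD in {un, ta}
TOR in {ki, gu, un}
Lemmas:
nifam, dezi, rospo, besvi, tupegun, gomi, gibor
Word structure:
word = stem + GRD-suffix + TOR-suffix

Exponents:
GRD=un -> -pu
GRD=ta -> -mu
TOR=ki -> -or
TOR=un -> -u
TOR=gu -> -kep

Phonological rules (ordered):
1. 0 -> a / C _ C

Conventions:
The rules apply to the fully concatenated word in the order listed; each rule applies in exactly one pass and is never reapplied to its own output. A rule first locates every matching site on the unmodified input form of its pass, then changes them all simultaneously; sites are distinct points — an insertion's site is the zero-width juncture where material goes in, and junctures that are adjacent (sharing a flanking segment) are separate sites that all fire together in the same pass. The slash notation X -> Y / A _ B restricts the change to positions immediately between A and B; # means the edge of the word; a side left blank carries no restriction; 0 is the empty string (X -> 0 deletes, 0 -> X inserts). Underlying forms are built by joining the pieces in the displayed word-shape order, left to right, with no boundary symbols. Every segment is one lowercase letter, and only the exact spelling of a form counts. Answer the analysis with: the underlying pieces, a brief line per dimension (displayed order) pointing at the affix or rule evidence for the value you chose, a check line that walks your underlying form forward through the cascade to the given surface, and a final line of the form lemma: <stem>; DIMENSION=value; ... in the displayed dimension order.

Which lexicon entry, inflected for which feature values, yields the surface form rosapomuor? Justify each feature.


underlying: rospo-mu-or
GRD=ta - signalled by the affix -mu
TOR=ki - signalled by the affix -or
check: rospomuor -> rosapomuor
lemma: rospo; GRD=ta; TOR=ki


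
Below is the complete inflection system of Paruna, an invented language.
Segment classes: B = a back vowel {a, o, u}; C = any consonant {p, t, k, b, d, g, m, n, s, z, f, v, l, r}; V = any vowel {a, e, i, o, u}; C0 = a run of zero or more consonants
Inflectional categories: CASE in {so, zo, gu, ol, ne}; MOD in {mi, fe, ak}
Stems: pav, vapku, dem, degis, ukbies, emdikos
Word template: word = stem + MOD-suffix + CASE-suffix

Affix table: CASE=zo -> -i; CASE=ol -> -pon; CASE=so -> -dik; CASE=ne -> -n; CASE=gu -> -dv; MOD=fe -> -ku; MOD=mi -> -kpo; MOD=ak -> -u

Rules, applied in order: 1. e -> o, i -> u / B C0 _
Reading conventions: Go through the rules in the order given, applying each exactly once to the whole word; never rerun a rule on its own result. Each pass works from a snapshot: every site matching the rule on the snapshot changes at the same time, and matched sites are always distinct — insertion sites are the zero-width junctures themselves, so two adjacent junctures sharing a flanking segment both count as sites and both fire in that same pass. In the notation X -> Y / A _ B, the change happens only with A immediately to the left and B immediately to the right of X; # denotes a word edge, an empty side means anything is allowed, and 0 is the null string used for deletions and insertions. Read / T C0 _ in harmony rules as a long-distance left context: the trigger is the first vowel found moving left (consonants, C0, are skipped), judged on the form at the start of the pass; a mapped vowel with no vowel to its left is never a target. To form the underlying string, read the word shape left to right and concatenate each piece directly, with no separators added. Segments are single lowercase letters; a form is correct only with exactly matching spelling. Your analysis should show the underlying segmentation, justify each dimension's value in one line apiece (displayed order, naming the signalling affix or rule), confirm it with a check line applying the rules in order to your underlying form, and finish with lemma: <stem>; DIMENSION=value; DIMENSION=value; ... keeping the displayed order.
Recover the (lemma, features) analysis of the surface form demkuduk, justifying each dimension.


underlying: dem-ku-dik
CASE=so - signalled by the affix -dik
MOD=fe - signalled by the affix -ku
check: demkudik -> demkuduk
lemma: dem; CASE=so; MOD=fe


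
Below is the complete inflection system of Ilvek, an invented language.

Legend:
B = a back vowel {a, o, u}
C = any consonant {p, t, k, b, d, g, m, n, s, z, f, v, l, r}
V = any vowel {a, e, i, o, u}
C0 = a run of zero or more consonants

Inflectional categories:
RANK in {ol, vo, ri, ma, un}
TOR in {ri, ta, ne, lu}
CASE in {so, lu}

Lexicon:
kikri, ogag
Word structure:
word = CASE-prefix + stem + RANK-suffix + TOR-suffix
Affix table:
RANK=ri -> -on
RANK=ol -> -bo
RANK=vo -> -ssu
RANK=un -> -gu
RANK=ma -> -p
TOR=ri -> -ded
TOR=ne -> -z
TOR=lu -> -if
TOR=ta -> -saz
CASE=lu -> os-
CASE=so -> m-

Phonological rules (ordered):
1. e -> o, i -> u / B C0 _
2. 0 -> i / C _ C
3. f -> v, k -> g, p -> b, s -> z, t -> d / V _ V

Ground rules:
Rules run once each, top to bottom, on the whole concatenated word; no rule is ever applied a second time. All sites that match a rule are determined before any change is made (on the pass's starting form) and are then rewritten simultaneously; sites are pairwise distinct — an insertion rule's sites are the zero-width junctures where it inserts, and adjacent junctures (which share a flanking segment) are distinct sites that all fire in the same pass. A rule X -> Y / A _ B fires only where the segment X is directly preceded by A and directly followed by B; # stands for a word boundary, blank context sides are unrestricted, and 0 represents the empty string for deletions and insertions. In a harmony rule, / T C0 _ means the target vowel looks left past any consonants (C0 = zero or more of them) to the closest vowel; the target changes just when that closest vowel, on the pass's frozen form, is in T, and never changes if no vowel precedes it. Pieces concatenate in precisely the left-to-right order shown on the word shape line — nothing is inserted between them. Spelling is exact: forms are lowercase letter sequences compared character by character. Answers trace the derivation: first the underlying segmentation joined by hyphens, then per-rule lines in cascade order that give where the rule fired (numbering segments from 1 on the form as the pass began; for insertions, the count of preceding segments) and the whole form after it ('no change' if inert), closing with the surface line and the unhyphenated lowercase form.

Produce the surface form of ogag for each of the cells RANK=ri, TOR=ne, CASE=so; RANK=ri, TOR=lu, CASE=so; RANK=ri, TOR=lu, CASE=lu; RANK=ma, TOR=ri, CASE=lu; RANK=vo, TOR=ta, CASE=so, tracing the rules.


cell RANK=ri, TOR=ne, CASE=so:
underlying: m-ogag-on-z
1. e -> o, i -> u / B C0 _: no change
2. 0 -> i / C _ C: inserts after position(s) 7: mogagoniz
3. f -> v, k -> g, p -> b, s -> z, t -> d / V _ V: no change
surface: mogagoniz

cell RANK=ri, TOR=lu, CASE=so:
underlying: m-ogag-on-if
1. e -> o, i -> u / B C0 _: fires at position(s) 8: mogagonuf
2. 0 -> i / C _ C: no change
3. f -> v, k -> g, p -> b, s -> z, t -> d / V _ V: no change
surface: mogagonuf

cell RANK=ri, TOR=lu, CASE=lu:
underlying: os-ogag-on-if
1. e -> o, i -> u / B C0 _: fires at position(s) 9: osogagonuf
2. 0 -> i / C _ C: no change
3. f -> v, k -> g, p -> b, s -> z, t -> d / V _ V: fires at position(s) 2: ozogagonuf
surface: ozogagonuf

cell RANK=ma, TOR=ri, CASE=lu:
underlying: os-ogag-p-ded
1. e -> o, i -> u / B C0 _: fires at position(s) 9: osogagpdod
2. 0 -> i / C _ C: inserts after position(s) 6, 7: osogagipidod
3. f -> v, k -> g, p -> b, s -> z, t -> d / V _ V: fires at position(s) 2, 8: ozogagibidod
surface: ozogagibidod

cell RANK=vo, TOR=ta, CASE=so:
underlying: m-ogag-ssu-saz
1. e -> o, i -> u / B C0 _: no change
2. 0 -> i / C _ C: inserts after position(s) 5, 6: mogagisisusaz
3. f -> v, k -> g, p -> b, s -> z, t -> d / V _ V: fires at position(s) 7, 9, 11: mogagizizuzaz
surface: mogagizizuzaz


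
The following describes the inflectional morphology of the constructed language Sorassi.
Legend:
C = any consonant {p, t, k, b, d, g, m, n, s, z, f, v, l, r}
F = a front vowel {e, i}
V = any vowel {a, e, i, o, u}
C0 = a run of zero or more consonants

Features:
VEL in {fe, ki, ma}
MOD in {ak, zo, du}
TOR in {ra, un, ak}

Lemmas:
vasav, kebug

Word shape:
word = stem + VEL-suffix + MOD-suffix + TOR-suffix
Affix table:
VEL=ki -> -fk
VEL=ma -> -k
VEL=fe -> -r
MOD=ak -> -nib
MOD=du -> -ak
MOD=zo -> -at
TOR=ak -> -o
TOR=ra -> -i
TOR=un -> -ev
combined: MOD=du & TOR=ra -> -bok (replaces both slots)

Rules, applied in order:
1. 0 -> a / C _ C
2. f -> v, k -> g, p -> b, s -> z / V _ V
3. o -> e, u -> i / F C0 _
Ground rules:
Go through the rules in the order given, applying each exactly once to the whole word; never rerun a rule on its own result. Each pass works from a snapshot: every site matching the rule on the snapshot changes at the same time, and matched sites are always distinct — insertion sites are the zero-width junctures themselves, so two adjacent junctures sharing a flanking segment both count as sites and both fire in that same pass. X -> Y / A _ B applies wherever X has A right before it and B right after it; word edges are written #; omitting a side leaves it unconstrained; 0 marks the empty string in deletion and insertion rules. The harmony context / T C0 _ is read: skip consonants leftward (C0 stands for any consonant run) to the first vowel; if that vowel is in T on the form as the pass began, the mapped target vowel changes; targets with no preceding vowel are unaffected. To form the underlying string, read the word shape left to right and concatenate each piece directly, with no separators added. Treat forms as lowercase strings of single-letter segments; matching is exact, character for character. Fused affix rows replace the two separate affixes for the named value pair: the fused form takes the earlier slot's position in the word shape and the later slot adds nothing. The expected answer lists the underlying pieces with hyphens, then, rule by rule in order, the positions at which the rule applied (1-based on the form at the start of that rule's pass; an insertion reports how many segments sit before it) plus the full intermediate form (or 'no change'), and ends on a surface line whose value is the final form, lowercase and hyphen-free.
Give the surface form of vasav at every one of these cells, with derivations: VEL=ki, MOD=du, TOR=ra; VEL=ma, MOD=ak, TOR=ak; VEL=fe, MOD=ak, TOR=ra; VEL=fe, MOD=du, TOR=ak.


cell VEL=ki, MOD=du, TOR=ra:
underlying: vasav-fk-bok
1. 0 -> a / C _ C: inserts after position(s) 5, 6, 7: vasavafakabok
2. f -> v, k -> g, p -> b, s -> z / V _ V: fires at position(s) 3, 7, 9: vazavavagabok
3. o -> e, u -> i / F C0 _: no change
surface: vazavavagabok

cell VEL=ma, MOD=ak, TOR=ak:
underlying: vasav-k-nib-o
1. 0 -> a / C _ C: inserts after position(s) 5, 6: vasavakanibo
2. f -> v, k -> g, p -> b, s -> z / V _ V: fires at position(s) 3, 7: vazavaganibo
3. o -> e, u -> i / F C0 _: fires at position(s) 12: vazavaganibe
surface: vazavaganibe

cell VEL=fe, MOD=ak, TOR=ra:
underlying: vasav-r-nib-i
1. 0 -> a / C _ C: inserts after position(s) 5, 6: vasavaranibi
2. f -> v, k -> g, p -> b, s -> z / V _ V: fires at position(s) 3: vazavaranibi
3. o -> e, u -> i / F C0 _: no change
surface: vazavaranibi

cell VEL=fe, MOD=du, TOR=ak:
underlying: vasav-r-ak-o
1. 0 -> a / C _ C: inserts after position(s) 5: vasavarako
2. f -> v, k -> g, p -> b, s -> z / V _ V: fires at position(s) 3, 9: vazavarago
3. o -> e, u -> i / F C0 _: no change
surface: vazavarago
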